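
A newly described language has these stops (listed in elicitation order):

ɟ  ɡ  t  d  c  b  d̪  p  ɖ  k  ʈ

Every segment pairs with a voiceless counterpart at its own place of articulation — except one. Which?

/d̪/

Bilabial: /p/ ~ /b/
Alveolar: /t/ ~ /d/
Retroflex: /ʈ/ ~ /ɖ/
Palatal: /c/ ~ /ɟ/
Velar: /k/ ~ /ɡ/
Dental: only /d̪/ (voiced); no voiceless partner.
So /d̪/ is the unpaired segment.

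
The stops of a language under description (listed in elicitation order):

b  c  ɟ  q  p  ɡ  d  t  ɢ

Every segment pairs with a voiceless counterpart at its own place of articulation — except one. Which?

/ɡ/

Bilabial: /p/ ~ /b/
Alveolar: /t/ ~ /d/
Palatal: /c/ ~ /ɟ/
Uvular: /q/ ~ /ɢ/
Velar: only /ɡ/ (voiced); no voiceless partner.
So /ɡ/ is the unpaired segment.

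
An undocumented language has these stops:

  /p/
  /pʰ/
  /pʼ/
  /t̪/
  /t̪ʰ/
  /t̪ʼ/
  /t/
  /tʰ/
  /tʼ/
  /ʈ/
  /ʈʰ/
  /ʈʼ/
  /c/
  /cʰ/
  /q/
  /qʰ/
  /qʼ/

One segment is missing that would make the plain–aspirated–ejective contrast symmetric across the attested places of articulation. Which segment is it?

bilabial: plain /p/, aspirated /pʰ/, ejective /pʼ/.
dental: plain /t̪/, aspirated /t̪ʰ/, ejective /t̪ʼ/.
alveolar: plain /t/, aspirated /tʰ/, ejective /tʼ/.
retroflex: plain /ʈ/, aspirated /ʈʰ/, ejective /ʈʼ/.
palatal: plain /c/, aspirated /cʰ/, ejective —.
uvular: plain /q/, aspirated /qʰ/, ejective /qʼ/.
The palatal row has no ejective member, so the gap is the ejective palatal stop /cʼ/.

/cʼ/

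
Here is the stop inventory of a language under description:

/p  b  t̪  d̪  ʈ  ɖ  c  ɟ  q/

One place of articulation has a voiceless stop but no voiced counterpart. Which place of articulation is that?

place of articulation  voiceless  voiced  
bilabial          p         b       
dental            t̪        d̪      
retroflex         ʈ         ɖ       
palatal           c         ɟ       
uvular            q         —       
Every place of articulation has a voiced member except uvular, where /ɢ/ would be expected.

uvular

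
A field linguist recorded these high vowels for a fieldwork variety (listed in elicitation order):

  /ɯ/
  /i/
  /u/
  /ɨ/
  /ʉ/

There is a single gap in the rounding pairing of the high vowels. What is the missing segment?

/y/

backness          unrounded  rounded 
front             i         —       
central           ɨ         ʉ       
back              ɯ         u       
The front row has no rounded member, so the gap is the front rounded vowel /y/.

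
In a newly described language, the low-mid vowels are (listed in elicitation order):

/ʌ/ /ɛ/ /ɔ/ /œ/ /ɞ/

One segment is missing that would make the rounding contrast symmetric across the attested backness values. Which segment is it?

/ɜ/

front: unrounded /ɛ/, rounded /œ/.
central: unrounded —, rounded /ɞ/.
back: unrounded /ʌ/, rounded /ɔ/.
The central row has no unrounded member, so the gap is the central unrounded vowel /ɜ/.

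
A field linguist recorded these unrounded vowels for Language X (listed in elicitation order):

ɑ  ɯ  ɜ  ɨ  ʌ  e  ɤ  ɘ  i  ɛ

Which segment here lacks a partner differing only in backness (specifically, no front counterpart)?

/ɑ/

High: /i/ ~ /ɨ/ ~ /ɯ/
High-mid: /e/ ~ /ɘ/ ~ /ɤ/
Low-mid: /ɛ/ ~ /ɜ/ ~ /ʌ/
Low: only /ɑ/ (back); no front partner.
So /ɑ/ is the unpaired segment.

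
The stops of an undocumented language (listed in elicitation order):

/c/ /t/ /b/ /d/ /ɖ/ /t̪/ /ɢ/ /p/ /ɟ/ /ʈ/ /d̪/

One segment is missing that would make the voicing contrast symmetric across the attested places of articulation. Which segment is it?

Voiceless: /p/ (bilabial), /t̪/ (dental), /t/ (alveolar), /ʈ/ (retroflex), /c/ (palatal).
Voiced: /b/ (bilabial), /d̪/ (dental), /d/ (alveolar), /ɖ/ (retroflex), /ɟ/ (palatal), /ɢ/ (uvular).
The uvular row has no voiceless member, so the gap is the voiceless uvular stop /q/.

/q/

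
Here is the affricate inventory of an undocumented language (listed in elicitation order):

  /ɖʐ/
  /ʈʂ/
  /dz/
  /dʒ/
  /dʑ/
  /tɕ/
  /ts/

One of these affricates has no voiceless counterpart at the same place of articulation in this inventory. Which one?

/dʒ/

Alveolar: /ts/ ~ /dz/
Retroflex: /ʈʂ/ ~ /ɖʐ/
Alveolo-palatal: /tɕ/ ~ /dʑ/
Postalveolar: only /dʒ/ (voiced); no voiceless partner.
So /dʒ/ is the unpaired segment.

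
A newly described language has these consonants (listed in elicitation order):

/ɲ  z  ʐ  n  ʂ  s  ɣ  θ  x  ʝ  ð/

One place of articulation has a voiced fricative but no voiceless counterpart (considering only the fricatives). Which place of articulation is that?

dental: voiceless /θ/, voiced /ð/.
alveolar: voiceless /s/, voiced /z/.
retroflex: voiceless /ʂ/, voiced /ʐ/.
palatal: voiceless —, voiced /ʝ/.
velar: voiceless /x/, voiced /ɣ/.
Every place of articulation has a voiceless member except palatal, where /ç/ would be expected.

palatal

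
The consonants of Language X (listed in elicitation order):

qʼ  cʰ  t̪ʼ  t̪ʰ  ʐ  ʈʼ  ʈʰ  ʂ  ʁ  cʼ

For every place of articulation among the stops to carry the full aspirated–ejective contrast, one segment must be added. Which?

Aspirated: /t̪ʰ/ (dental), /ʈʰ/ (retroflex), /cʰ/ (palatal).
Ejective: /t̪ʼ/ (dental), /ʈʼ/ (retroflex), /cʼ/ (palatal), /qʼ/ (uvular).
The uvular row has no aspirated member, so the gap is the aspirated uvular stop /qʰ/.

/qʰ/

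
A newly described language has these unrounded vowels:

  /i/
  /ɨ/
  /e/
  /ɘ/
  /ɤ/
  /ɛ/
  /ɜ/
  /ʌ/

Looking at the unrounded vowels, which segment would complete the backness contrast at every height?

/ɯ/

high: front /i/, central /ɨ/, back —.
high-mid: front /e/, central /ɘ/, back /ɤ/.
low-mid: front /ɛ/, central /ɜ/, back /ʌ/.
The high row has no back member, so the gap is the high back unrounded vowel /ɯ/.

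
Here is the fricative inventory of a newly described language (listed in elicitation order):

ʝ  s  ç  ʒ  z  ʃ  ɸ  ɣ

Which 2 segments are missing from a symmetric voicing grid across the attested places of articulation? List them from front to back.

/β/, /x/

place of articulation  voiceless  voiced  
bilabial          ɸ         —       
alveolar          s         z       
postalveolar      ʃ         ʒ       
palatal           ç         ʝ       
velar             —         ɣ       
Gaps, from front to back: bilabial lacks voiced (/β/); velar lacks voiceless (/x/).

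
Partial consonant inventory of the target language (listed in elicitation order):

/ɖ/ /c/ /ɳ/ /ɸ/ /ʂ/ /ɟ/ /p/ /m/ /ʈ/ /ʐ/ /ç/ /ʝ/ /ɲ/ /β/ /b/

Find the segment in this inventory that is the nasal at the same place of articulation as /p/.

/p/ is a voiceless bilabial stop.
The nasal at the same place is a bilabial nasal — in this inventory, /m/.

/m/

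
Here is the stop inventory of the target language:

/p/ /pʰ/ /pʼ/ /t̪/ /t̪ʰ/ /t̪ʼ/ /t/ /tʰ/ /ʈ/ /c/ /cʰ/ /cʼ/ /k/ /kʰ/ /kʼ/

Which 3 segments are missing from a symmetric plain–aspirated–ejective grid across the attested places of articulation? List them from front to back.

Plain: /p/ (bilabial), /t̪/ (dental), /t/ (alveolar), /ʈ/ (retroflex), /c/ (palatal), /k/ (velar).
Aspirated: /pʰ/ (bilabial), /t̪ʰ/ (dental), /tʰ/ (alveolar), /cʰ/ (palatal), /kʰ/ (velar).
Ejective: /pʼ/ (bilabial), /t̪ʼ/ (dental), /cʼ/ (palatal), /kʼ/ (velar).
Gaps, from front to back: alveolar lacks ejective (/tʼ/); retroflex lacks aspirated (/ʈʰ/); retroflex lacks ejective (/ʈʼ/).

/tʼ/, /ʈʰ/, /ʈʼ/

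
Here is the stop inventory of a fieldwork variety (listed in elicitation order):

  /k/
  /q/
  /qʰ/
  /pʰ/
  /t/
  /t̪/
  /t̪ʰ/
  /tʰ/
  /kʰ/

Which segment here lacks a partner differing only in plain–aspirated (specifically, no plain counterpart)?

/pʰ/

Dental: /t̪/ ~ /t̪ʰ/
Alveolar: /t/ ~ /tʰ/
Velar: /k/ ~ /kʰ/
Uvular: /q/ ~ /qʰ/
Bilabial: only /pʰ/ (aspirated); no plain partner.
So /pʰ/ is the unpaired segment.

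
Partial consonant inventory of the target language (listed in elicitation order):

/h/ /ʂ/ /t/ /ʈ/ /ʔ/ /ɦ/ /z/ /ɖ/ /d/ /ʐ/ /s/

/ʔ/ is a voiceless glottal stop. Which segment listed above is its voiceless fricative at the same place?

The voiceless fricative at the same place is a voiceless glottal fricative — in this inventory, /h/.

/h/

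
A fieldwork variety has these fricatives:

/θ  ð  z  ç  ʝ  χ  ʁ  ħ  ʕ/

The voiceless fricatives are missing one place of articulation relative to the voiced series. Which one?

dental: voiceless /θ/, voiced /ð/.
alveolar: voiceless —, voiced /z/.
palatal: voiceless /ç/, voiced /ʝ/.
uvular: voiceless /χ/, voiced /ʁ/.
pharyngeal: voiceless /ħ/, voiced /ʕ/.
Every place of articulation has a voiceless member except alveolar, where /s/ would be expected.

alveolar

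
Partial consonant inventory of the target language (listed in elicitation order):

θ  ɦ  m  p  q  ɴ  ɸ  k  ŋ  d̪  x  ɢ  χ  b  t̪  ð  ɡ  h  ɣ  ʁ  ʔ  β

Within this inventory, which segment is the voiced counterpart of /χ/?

/ʁ/

/χ/ is a voiceless uvular fricative.
The voiced counterpart is a voiced uvular fricative — in this inventory, /ʁ/.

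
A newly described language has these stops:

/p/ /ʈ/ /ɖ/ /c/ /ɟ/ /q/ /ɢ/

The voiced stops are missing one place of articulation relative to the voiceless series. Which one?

bilabial

bilabial: voiceless /p/, voiced —.
retroflex: voiceless /ʈ/, voiced /ɖ/.
palatal: voiceless /c/, voiced /ɟ/.
uvular: voiceless /q/, voiced /ɢ/.
Every place of articulation has a voiced member except bilabial, where /b/ would be expected.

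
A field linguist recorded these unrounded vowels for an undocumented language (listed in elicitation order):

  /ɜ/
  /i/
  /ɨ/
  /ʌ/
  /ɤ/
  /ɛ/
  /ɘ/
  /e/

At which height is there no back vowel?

Front: /i/ (high), /e/ (high-mid), /ɛ/ (low-mid).
Central: /ɨ/ (high), /ɘ/ (high-mid), /ɜ/ (low-mid).
Back: /ɤ/ (high-mid), /ʌ/ (low-mid).
Every height has a back member except high, where /ɯ/ would be expected.

high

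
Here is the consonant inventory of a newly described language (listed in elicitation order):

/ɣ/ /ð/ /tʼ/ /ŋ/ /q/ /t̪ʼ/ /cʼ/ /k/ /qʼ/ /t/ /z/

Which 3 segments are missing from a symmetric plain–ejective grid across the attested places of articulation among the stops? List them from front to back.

/t̪/, /c/, /kʼ/

Plain: /t/ (alveolar), /k/ (velar), /q/ (uvular).
Ejective: /t̪ʼ/ (dental), /tʼ/ (alveolar), /cʼ/ (palatal), /qʼ/ (uvular).
Gaps, from front to back: dental lacks plain (/t̪/); palatal lacks plain (/c/); velar lacks ejective (/kʼ/).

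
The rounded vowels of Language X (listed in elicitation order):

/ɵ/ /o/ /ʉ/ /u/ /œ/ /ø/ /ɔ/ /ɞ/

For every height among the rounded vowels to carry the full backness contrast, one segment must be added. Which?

/y/

Front: /ø/ (high-mid), /œ/ (low-mid).
Central: /ʉ/ (high), /ɵ/ (high-mid), /ɞ/ (low-mid).
Back: /u/ (high), /o/ (high-mid), /ɔ/ (low-mid).
The high row has no front member, so the gap is the high front rounded vowel /y/.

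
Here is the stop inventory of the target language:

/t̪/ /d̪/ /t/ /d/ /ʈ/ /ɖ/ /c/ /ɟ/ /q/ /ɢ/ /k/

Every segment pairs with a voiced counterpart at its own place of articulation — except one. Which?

Dental: /t̪/ ~ /d̪/
Alveolar: /t/ ~ /d/
Retroflex: /ʈ/ ~ /ɖ/
Palatal: /c/ ~ /ɟ/
Uvular: /q/ ~ /ɢ/
Velar: only /k/ (voiceless); no voiced partner.
So /k/ is the unpaired segment.

/k/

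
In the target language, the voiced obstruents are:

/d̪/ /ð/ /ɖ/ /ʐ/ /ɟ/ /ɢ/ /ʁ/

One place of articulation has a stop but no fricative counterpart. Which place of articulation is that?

palatal

place of articulation  stop      fricative
dental            d̪        ð       
retroflex         ɖ         ʐ       
palatal           ɟ         —       
uvular            ɢ         ʁ       
Every place of articulation has a fricative member except palatal, where /ʝ/ would be expected.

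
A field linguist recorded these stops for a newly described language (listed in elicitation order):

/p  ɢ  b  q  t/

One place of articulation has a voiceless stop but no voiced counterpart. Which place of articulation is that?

bilabial: voiceless /p/, voiced /b/.
alveolar: voiceless /t/, voiced —.
uvular: voiceless /q/, voiced /ɢ/.
Every place of articulation has a voiced member except alveolar, where /d/ would be expected.

alveolar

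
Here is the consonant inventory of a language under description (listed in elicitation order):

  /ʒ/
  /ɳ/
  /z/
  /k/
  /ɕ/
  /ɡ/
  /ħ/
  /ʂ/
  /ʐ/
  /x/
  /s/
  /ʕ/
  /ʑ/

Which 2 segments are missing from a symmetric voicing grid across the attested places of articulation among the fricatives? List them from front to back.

place of articulation  voiceless  voiced  
alveolar          s         z       
postalveolar      —         ʒ       
retroflex         ʂ         ʐ       
alveolo-palatal   ɕ         ʑ       
velar             x         —       
pharyngeal        ħ         ʕ       
Gaps, from front to back: postalveolar lacks voiceless (/ʃ/); velar lacks voiced (/ɣ/).

/ʃ/, /ɣ/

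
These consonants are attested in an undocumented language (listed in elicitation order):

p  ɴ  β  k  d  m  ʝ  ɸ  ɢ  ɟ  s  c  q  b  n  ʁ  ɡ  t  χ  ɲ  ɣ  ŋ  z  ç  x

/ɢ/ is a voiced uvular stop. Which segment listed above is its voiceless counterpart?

The voiceless counterpart is a voiceless uvular stop — in this inventory, /q/.

/q/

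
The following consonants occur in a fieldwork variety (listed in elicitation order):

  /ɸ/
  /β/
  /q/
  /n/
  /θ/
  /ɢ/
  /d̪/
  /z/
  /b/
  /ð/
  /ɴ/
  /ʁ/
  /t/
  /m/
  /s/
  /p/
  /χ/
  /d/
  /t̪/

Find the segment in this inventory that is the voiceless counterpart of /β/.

/β/ is a voiced bilabial fricative.
The voiceless counterpart is a voiceless bilabial fricative — in this inventory, /ɸ/.

/ɸ/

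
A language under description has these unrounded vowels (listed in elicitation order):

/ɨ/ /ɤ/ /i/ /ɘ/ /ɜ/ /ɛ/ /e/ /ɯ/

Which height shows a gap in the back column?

low-mid

high: front /i/, central /ɨ/, back /ɯ/.
high-mid: front /e/, central /ɘ/, back /ɤ/.
low-mid: front /ɛ/, central /ɜ/, back —.
Every height has a back member except low-mid, where /ʌ/ would be expected.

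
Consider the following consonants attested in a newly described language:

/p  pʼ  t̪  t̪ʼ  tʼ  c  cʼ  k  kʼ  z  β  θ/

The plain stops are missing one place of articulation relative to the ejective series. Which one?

alveolar

place of articulation  plain     ejective
bilabial          p         pʼ      
dental            t̪        t̪ʼ     
alveolar          —         tʼ      
palatal           c         cʼ      
velar             k         kʼ      
Every place of articulation has a plain member except alveolar, where /t/ would be expected.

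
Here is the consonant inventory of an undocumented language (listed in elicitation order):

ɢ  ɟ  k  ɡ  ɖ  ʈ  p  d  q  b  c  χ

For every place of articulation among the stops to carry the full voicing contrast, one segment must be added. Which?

place of articulation  voiceless  voiced  
bilabial          p         b       
alveolar          —         d       
retroflex         ʈ         ɖ       
palatal           c         ɟ       
velar             k         ɡ       
uvular            q         ɢ       
The alveolar row has no voiceless member, so the gap is the voiceless alveolar stop /t/.

/t/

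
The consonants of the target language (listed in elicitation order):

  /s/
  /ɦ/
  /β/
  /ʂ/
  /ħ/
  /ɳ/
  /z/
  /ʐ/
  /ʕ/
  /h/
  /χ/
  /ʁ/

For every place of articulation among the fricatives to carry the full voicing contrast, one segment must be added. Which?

place of articulation  voiceless  voiced  
bilabial          —         β       
alveolar          s         z       
retroflex         ʂ         ʐ       
uvular            χ         ʁ       
pharyngeal        ħ         ʕ       
glottal           h         ɦ       
The bilabial row has no voiceless member, so the gap is the voiceless bilabial fricative /ɸ/.

/ɸ/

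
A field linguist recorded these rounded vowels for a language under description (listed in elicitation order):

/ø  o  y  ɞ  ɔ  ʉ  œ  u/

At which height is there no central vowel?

high-mid

Front: /y/ (high), /ø/ (high-mid), /œ/ (low-mid).
Central: /ʉ/ (high), /ɞ/ (low-mid).
Back: /u/ (high), /o/ (high-mid), /ɔ/ (low-mid).
Every height has a central member except high-mid, where /ɵ/ would be expected.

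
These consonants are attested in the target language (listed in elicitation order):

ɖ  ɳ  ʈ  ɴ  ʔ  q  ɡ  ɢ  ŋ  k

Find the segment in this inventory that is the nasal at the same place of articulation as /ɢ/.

/ɢ/ is a voiced uvular stop.
The nasal at the same place is an uvular nasal — in this inventory, /ɴ/.

/ɴ/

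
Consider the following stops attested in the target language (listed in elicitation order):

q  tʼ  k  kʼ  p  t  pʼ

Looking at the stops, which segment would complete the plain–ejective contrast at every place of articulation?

Plain: /p/ (bilabial), /t/ (alveolar), /k/ (velar), /q/ (uvular).
Ejective: /pʼ/ (bilabial), /tʼ/ (alveolar), /kʼ/ (velar).
The uvular row has no ejective member, so the gap is the ejective uvular stop /qʼ/.

/qʼ/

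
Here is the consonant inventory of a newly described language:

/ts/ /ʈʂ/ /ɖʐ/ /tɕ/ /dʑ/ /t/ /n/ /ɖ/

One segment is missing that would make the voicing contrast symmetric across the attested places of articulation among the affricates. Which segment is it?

/dz/

Voiceless: /ts/ (alveolar), /ʈʂ/ (retroflex), /tɕ/ (alveolo-palatal).
Voiced: /ɖʐ/ (retroflex), /dʑ/ (alveolo-palatal).
The alveolar row has no voiced member, so the gap is the voiced alveolar affricate /dz/.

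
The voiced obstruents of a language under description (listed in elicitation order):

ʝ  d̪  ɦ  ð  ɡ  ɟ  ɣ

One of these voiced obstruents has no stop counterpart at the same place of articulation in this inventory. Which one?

Dental: /d̪/ ~ /ð/
Palatal: /ɟ/ ~ /ʝ/
Velar: /ɡ/ ~ /ɣ/
Glottal: only /ɦ/ (fricative); no stop partner.
So /ɦ/ is the unpaired segment.

/ɦ/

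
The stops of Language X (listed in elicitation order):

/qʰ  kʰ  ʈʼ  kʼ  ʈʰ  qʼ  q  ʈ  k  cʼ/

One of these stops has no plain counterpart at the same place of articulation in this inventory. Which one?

Retroflex: /ʈ/ ~ /ʈʰ/ ~ /ʈʼ/
Velar: /k/ ~ /kʰ/ ~ /kʼ/
Uvular: /q/ ~ /qʰ/ ~ /qʼ/
Palatal: only /cʼ/ (ejective); no plain partner.
So /cʼ/ is the unpaired segment.

/cʼ/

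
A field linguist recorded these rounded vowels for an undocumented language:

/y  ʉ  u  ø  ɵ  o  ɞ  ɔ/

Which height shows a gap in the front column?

low-mid

Front: /y/ (high), /ø/ (high-mid).
Central: /ʉ/ (high), /ɵ/ (high-mid), /ɞ/ (low-mid).
Back: /u/ (high), /o/ (high-mid), /ɔ/ (low-mid).
Every height has a front member except low-mid, where /œ/ would be expected.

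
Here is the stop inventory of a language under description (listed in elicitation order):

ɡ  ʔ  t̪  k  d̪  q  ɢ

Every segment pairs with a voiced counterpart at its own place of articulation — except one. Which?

/ʔ/

Dental: /t̪/ ~ /d̪/
Velar: /k/ ~ /ɡ/
Uvular: /q/ ~ /ɢ/
Glottal: only /ʔ/ (voiceless); no voiced partner.
So /ʔ/ is the unpaired segment.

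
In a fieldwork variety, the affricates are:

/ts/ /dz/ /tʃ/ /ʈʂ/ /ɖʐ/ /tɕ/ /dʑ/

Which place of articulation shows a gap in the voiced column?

alveolar: voiceless /ts/, voiced /dz/.
postalveolar: voiceless /tʃ/, voiced —.
retroflex: voiceless /ʈʂ/, voiced /ɖʐ/.
alveolo-palatal: voiceless /tɕ/, voiced /dʑ/.
Every place of articulation has a voiced member except postalveolar, where /dʒ/ would be expected.

postalveolar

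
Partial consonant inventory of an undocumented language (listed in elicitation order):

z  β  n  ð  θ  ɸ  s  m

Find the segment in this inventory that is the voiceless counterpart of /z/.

/s/

/z/ is a voiced alveolar fricative.
The voiceless counterpart is a voiceless alveolar fricative — in this inventory, /s/.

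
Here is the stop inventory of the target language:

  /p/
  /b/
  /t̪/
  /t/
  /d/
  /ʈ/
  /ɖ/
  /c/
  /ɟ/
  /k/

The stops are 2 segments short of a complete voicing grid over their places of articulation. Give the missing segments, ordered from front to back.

/d̪/, /ɡ/

bilabial: voiceless /p/, voiced /b/.
dental: voiceless /t̪/, voiced —.
alveolar: voiceless /t/, voiced /d/.
retroflex: voiceless /ʈ/, voiced /ɖ/.
palatal: voiceless /c/, voiced /ɟ/.
velar: voiceless /k/, voiced —.
Gaps, from front to back: dental lacks voiced (/d̪/); velar lacks voiced (/ɡ/).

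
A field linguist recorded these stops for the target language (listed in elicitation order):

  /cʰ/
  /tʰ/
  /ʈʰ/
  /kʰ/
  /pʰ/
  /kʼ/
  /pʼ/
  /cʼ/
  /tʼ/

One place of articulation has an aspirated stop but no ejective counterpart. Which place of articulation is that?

retroflex

Aspirated: /pʰ/ (bilabial), /tʰ/ (alveolar), /ʈʰ/ (retroflex), /cʰ/ (palatal), /kʰ/ (velar).
Ejective: /pʼ/ (bilabial), /tʼ/ (alveolar), /cʼ/ (palatal), /kʼ/ (velar).
Every place of articulation has an ejective member except retroflex, where /ʈʼ/ would be expected.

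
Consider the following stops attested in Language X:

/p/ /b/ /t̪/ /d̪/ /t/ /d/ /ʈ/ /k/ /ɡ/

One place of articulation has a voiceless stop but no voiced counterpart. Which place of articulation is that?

retroflex

bilabial: voiceless /p/, voiced /b/.
dental: voiceless /t̪/, voiced /d̪/.
alveolar: voiceless /t/, voiced /d/.
retroflex: voiceless /ʈ/, voiced —.
velar: voiceless /k/, voiced /ɡ/.
Every place of articulation has a voiced member except retroflex, where /ɖ/ would be expected.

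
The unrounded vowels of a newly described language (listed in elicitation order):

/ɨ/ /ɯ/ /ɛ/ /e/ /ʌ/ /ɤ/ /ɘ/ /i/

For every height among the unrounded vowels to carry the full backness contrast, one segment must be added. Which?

height            front     central   back    
high              i         ɨ         ɯ       
high-mid          e         ɘ         ɤ       
low-mid           ɛ         —         ʌ       
The low-mid row has no central member, so the gap is the low-mid central unrounded vowel /ɜ/.

/ɜ/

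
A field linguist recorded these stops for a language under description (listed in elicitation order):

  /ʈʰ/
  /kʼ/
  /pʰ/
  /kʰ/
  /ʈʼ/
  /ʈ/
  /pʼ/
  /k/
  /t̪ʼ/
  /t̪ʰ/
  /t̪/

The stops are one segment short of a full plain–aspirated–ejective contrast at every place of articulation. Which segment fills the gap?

Plain: /t̪/ (dental), /ʈ/ (retroflex), /k/ (velar).
Aspirated: /pʰ/ (bilabial), /t̪ʰ/ (dental), /ʈʰ/ (retroflex), /kʰ/ (velar).
Ejective: /pʼ/ (bilabial), /t̪ʼ/ (dental), /ʈʼ/ (retroflex), /kʼ/ (velar).
The bilabial row has no plain member, so the gap is the plain bilabial stop /p/.

/p/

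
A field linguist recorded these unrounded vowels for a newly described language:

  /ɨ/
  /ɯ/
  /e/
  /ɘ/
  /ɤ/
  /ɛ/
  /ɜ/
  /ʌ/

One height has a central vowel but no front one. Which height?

high

high: front —, central /ɨ/, back /ɯ/.
high-mid: front /e/, central /ɘ/, back /ɤ/.
low-mid: front /ɛ/, central /ɜ/, back /ʌ/.
Every height has a front member except high, where /i/ would be expected.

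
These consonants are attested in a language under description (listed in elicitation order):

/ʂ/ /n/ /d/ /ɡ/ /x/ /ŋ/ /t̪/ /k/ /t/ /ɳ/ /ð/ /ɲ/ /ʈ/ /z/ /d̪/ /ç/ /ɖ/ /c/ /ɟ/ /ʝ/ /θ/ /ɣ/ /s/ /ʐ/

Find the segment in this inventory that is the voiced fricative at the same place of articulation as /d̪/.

/ð/

/d̪/ is a voiced dental stop.
The voiced fricative at the same place is a voiced dental fricative — in this inventory, /ð/.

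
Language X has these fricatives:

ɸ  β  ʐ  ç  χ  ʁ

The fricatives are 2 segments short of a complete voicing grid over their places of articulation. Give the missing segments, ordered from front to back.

Voiceless: /ɸ/ (bilabial), /ç/ (palatal), /χ/ (uvular).
Voiced: /β/ (bilabial), /ʐ/ (retroflex), /ʁ/ (uvular).
Gaps, from front to back: retroflex lacks voiceless (/ʂ/); palatal lacks voiced (/ʝ/).

/ʂ/, /ʝ/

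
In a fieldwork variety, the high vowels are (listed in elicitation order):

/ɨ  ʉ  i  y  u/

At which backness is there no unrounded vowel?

back

front: unrounded /i/, rounded /y/.
central: unrounded /ɨ/, rounded /ʉ/.
back: unrounded —, rounded /u/.
Every backness has an unrounded member except back, where /ɯ/ would be expected.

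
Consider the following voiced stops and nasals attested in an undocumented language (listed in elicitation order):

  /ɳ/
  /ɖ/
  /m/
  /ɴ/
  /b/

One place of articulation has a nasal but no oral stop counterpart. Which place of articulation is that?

bilabial: oral stop /b/, nasal /m/.
retroflex: oral stop /ɖ/, nasal /ɳ/.
uvular: oral stop —, nasal /ɴ/.
Every place of articulation has an oral stop member except uvular, where /ɢ/ would be expected.

uvular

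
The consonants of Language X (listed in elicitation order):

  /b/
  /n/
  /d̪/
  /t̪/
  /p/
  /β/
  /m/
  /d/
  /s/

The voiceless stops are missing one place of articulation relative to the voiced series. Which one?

alveolar

bilabial: voiceless /p/, voiced /b/.
dental: voiceless /t̪/, voiced /d̪/.
alveolar: voiceless —, voiced /d/.
Every place of articulation has a voiceless member except alveolar, where /t/ would be expected.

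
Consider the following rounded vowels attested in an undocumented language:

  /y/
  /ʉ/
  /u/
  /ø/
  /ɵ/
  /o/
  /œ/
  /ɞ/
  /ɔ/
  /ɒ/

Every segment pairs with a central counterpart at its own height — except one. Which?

High: /y/ ~ /ʉ/ ~ /u/
High-mid: /ø/ ~ /ɵ/ ~ /o/
Low-mid: /œ/ ~ /ɞ/ ~ /ɔ/
Low: only /ɒ/ (back); no central partner.
So /ɒ/ is the unpaired segment.

/ɒ/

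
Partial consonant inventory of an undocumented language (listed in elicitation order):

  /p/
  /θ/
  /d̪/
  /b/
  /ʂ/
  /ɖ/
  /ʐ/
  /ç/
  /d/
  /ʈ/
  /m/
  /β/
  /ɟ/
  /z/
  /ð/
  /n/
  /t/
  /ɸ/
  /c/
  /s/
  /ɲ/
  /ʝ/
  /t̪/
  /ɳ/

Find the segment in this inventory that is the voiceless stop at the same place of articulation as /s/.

/t/

/s/ is a voiceless alveolar fricative.
The voiceless stop at the same place is a voiceless alveolar stop — in this inventory, /t/.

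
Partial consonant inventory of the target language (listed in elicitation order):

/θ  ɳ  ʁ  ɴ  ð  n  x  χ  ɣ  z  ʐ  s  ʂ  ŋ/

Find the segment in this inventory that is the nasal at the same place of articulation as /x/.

/ŋ/

/x/ is a voiceless velar fricative.
The nasal at the same place is a velar nasal — in this inventory, /ŋ/.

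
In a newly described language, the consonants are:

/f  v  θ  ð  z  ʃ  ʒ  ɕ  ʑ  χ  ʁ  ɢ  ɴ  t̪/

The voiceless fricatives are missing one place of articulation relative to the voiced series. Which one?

alveolar

labiodental: voiceless /f/, voiced /v/.
dental: voiceless /θ/, voiced /ð/.
alveolar: voiceless —, voiced /z/.
postalveolar: voiceless /ʃ/, voiced /ʒ/.
alveolo-palatal: voiceless /ɕ/, voiced /ʑ/.
uvular: voiceless /χ/, voiced /ʁ/.
Every place of articulation has a voiceless member except alveolar, where /s/ would be expected.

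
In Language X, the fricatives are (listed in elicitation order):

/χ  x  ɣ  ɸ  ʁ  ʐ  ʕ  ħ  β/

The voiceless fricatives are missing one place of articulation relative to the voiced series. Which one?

retroflex

bilabial: voiceless /ɸ/, voiced /β/.
retroflex: voiceless —, voiced /ʐ/.
velar: voiceless /x/, voiced /ɣ/.
uvular: voiceless /χ/, voiced /ʁ/.
pharyngeal: voiceless /ħ/, voiced /ʕ/.
Every place of articulation has a voiceless member except retroflex, where /ʂ/ would be expected.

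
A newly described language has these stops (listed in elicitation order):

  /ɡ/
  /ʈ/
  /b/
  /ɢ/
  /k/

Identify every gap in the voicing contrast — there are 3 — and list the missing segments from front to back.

/p/, /ɖ/, /q/

place of articulation  voiceless  voiced  
bilabial          —         b       
retroflex         ʈ         —       
velar             k         ɡ       
uvular            —         ɢ       
Gaps, from front to back: bilabial lacks voiceless (/p/); retroflex lacks voiced (/ɖ/); uvular lacks voiceless (/q/).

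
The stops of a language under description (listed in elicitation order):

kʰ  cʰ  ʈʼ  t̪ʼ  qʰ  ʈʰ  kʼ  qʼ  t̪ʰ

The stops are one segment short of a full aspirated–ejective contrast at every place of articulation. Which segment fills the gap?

/cʼ/

dental: aspirated /t̪ʰ/, ejective /t̪ʼ/.
retroflex: aspirated /ʈʰ/, ejective /ʈʼ/.
palatal: aspirated /cʰ/, ejective —.
velar: aspirated /kʰ/, ejective /kʼ/.
uvular: aspirated /qʰ/, ejective /qʼ/.
The palatal row has no ejective member, so the gap is the ejective palatal stop /cʼ/.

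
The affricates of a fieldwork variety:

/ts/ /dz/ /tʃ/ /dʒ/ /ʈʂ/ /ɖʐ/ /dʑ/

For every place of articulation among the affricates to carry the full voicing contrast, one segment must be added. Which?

Voiceless: /ts/ (alveolar), /tʃ/ (postalveolar), /ʈʂ/ (retroflex).
Voiced: /dz/ (alveolar), /dʒ/ (postalveolar), /ɖʐ/ (retroflex), /dʑ/ (alveolo-palatal).
The alveolo-palatal row has no voiceless member, so the gap is the voiceless alveolo-palatal affricate /tɕ/.

/tɕ/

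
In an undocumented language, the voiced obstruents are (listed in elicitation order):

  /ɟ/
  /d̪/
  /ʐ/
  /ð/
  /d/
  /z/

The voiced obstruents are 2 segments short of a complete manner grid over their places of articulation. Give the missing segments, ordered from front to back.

dental: stop /d̪/, fricative /ð/.
alveolar: stop /d/, fricative /z/.
retroflex: stop —, fricative /ʐ/.
palatal: stop /ɟ/, fricative —.
Gaps, from front to back: retroflex lacks stop (/ɖ/); palatal lacks fricative (/ʝ/).

/ɖ/, /ʝ/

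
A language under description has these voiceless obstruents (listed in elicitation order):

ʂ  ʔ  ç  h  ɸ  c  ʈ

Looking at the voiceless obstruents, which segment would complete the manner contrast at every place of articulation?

/p/

place of articulation  stop      fricative
bilabial          —         ɸ       
retroflex         ʈ         ʂ       
palatal           c         ç       
glottal           ʔ         h       
The bilabial row has no stop member, so the gap is the bilabial stop /p/.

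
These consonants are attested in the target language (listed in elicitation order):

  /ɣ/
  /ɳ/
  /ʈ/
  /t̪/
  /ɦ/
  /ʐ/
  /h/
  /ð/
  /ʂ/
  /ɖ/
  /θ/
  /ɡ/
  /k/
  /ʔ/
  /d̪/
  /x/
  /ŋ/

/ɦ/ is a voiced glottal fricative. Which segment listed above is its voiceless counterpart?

/h/

The voiceless counterpart is a voiceless glottal fricative — in this inventory, /h/.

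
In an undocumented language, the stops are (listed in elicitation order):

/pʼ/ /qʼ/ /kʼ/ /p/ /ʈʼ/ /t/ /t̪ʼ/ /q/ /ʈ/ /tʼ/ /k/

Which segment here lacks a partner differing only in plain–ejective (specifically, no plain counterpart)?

/t̪ʼ/

Bilabial: /p/ ~ /pʼ/
Alveolar: /t/ ~ /tʼ/
Retroflex: /ʈ/ ~ /ʈʼ/
Velar: /k/ ~ /kʼ/
Uvular: /q/ ~ /qʼ/
Dental: only /t̪ʼ/ (ejective); no plain partner.
So /t̪ʼ/ is the unpaired segment.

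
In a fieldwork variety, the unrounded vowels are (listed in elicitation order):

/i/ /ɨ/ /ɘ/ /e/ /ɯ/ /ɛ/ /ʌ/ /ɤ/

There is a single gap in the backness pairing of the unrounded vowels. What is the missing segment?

/ɜ/

height            front     central   back    
high              i         ɨ         ɯ       
high-mid          e         ɘ         ɤ       
low-mid           ɛ         —         ʌ       
The low-mid row has no central member, so the gap is the low-mid central unrounded vowel /ɜ/.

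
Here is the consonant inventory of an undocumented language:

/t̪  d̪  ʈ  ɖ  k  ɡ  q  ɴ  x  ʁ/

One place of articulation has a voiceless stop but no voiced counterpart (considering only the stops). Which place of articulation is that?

Voiceless: /t̪/ (dental), /ʈ/ (retroflex), /k/ (velar), /q/ (uvular).
Voiced: /d̪/ (dental), /ɖ/ (retroflex), /ɡ/ (velar).
Every place of articulation has a voiced member except uvular, where /ɢ/ would be expected.

uvular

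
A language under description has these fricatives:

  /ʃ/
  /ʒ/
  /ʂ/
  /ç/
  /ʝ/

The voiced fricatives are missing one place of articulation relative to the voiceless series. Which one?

retroflex

Voiceless: /ʃ/ (postalveolar), /ʂ/ (retroflex), /ç/ (palatal).
Voiced: /ʒ/ (postalveolar), /ʝ/ (palatal).
Every place of articulation has a voiced member except retroflex, where /ʐ/ would be expected.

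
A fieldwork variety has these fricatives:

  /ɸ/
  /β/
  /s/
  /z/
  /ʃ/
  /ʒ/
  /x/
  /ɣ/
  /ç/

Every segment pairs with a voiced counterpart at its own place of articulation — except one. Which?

Bilabial: /ɸ/ ~ /β/
Alveolar: /s/ ~ /z/
Postalveolar: /ʃ/ ~ /ʒ/
Velar: /x/ ~ /ɣ/
Palatal: only /ç/ (voiceless); no voiced partner.
So /ç/ is the unpaired segment.

/ç/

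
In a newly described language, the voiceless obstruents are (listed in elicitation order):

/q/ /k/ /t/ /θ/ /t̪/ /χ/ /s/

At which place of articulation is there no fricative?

velar

place of articulation  stop      fricative
dental            t̪        θ       
alveolar          t         s       
velar             k         —       
uvular            q         χ       
Every place of articulation has a fricative member except velar, where /x/ would be expected.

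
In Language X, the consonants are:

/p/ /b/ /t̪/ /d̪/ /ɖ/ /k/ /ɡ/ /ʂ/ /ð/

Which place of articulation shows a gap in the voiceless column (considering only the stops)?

retroflex

Voiceless: /p/ (bilabial), /t̪/ (dental), /k/ (velar).
Voiced: /b/ (bilabial), /d̪/ (dental), /ɖ/ (retroflex), /ɡ/ (velar).
Every place of articulation has a voiceless member except retroflex, where /ʈ/ would be expected.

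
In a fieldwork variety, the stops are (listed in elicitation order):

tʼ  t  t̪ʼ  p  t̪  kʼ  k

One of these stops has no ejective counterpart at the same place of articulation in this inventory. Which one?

/p/

Dental: /t̪/ ~ /t̪ʼ/
Alveolar: /t/ ~ /tʼ/
Velar: /k/ ~ /kʼ/
Bilabial: only /p/ (plain); no ejective partner.
So /p/ is the unpaired segment.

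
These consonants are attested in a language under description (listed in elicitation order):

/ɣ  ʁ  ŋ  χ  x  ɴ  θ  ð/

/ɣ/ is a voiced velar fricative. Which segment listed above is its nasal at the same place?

The nasal at the same place is a velar nasal — in this inventory, /ŋ/.

/ŋ/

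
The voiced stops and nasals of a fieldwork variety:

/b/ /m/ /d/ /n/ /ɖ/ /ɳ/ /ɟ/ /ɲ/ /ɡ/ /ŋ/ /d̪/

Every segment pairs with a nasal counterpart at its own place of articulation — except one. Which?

Bilabial: /b/ ~ /m/
Alveolar: /d/ ~ /n/
Retroflex: /ɖ/ ~ /ɳ/
Palatal: /ɟ/ ~ /ɲ/
Velar: /ɡ/ ~ /ŋ/
Dental: only /d̪/ (oral stop); no nasal partner.
So /d̪/ is the unpaired segment.

/d̪/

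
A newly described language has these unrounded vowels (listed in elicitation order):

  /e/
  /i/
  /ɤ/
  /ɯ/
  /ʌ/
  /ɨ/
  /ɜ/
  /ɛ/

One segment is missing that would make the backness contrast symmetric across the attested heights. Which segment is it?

height            front     central   back    
high              i         ɨ         ɯ       
high-mid          e         —         ɤ       
low-mid           ɛ         ɜ         ʌ       
The high-mid row has no central member, so the gap is the high-mid central unrounded vowel /ɘ/.

/ɘ/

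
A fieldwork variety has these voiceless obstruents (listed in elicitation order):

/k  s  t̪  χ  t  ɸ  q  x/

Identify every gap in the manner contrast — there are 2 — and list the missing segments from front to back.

/p/, /θ/

place of articulation  stop      fricative
bilabial          —         ɸ       
dental            t̪        —       
alveolar          t         s       
velar             k         x       
uvular            q         χ       
Gaps, from front to back: bilabial lacks stop (/p/); dental lacks fricative (/θ/).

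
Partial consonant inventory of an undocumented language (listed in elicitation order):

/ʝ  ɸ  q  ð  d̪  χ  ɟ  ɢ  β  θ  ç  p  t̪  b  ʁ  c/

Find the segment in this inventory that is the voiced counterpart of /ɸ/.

/β/

/ɸ/ is a voiceless bilabial fricative.
The voiced counterpart is a voiced bilabial fricative — in this inventory, /β/.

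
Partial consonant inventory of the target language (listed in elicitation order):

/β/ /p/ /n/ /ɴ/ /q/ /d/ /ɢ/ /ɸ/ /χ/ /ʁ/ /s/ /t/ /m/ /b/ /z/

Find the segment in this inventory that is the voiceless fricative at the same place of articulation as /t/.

/s/

/t/ is a voiceless alveolar stop.
The voiceless fricative at the same place is a voiceless alveolar fricative — in this inventory, /s/.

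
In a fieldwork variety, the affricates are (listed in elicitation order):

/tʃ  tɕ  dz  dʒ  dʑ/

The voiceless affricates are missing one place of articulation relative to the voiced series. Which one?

alveolar

alveolar: voiceless —, voiced /dz/.
postalveolar: voiceless /tʃ/, voiced /dʒ/.
alveolo-palatal: voiceless /tɕ/, voiced /dʑ/.
Every place of articulation has a voiceless member except alveolar, where /ts/ would be expected.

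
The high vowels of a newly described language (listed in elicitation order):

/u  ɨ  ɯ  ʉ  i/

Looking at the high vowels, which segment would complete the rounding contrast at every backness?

Unrounded: /i/ (front), /ɨ/ (central), /ɯ/ (back).
Rounded: /ʉ/ (central), /u/ (back).
The front row has no rounded member, so the gap is the front rounded vowel /y/.

/y/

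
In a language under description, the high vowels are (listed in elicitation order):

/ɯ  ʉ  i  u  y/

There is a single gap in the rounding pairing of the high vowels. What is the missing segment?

/ɨ/

Unrounded: /i/ (front), /ɯ/ (back).
Rounded: /y/ (front), /ʉ/ (central), /u/ (back).
The central row has no unrounded member, so the gap is the central unrounded vowel /ɨ/.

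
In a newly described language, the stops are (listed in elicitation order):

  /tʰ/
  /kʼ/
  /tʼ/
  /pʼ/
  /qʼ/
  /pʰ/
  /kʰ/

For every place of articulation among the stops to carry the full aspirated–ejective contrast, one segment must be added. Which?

place of articulation  aspirated  ejective
bilabial          pʰ        pʼ      
alveolar          tʰ        tʼ      
velar             kʰ        kʼ      
uvular            —         qʼ      
The uvular row has no aspirated member, so the gap is the aspirated uvular stop /qʰ/.

/qʰ/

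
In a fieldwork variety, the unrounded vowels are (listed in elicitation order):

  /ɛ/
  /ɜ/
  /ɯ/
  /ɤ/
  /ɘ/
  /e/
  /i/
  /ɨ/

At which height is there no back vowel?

height            front     central   back    
high              i         ɨ         ɯ       
high-mid          e         ɘ         ɤ       
low-mid           ɛ         ɜ         —       
Every height has a back member except low-mid, where /ʌ/ would be expected.

low-mid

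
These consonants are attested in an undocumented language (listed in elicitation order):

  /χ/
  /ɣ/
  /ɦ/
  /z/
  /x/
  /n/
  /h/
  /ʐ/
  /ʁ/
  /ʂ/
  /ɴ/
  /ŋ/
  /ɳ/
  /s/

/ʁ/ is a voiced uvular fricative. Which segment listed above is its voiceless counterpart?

The voiceless counterpart is a voiceless uvular fricative — in this inventory, /χ/.

/χ/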